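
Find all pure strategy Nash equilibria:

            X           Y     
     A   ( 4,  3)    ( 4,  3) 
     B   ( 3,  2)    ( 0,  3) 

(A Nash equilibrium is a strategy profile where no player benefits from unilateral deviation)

Nash equilibrium: (A, X), (A, Y)

Work:
Best responses:
  P1 vs X: payoffs [4, 3] → best response A (payoff 4)
  P1 vs Y: payoffs [4, 0] → best response A (payoff 4)
  P2 vs A: payoffs [3, 3] → best response X/Y (payoff 3)
  P2 vs B: payoffs [2, 3] → best response Y (payoff 3)
Mutual best responses: (A,X), (A,Y) → Nash equilibria.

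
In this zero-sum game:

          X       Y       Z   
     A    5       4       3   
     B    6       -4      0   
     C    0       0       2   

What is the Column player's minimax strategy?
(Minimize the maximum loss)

Column should play Z, value = 3

Work:
Column player minimizes Row's maximum payoff:
Column X: max payoff to Row = 6
Column Y: max payoff to Row = 4
Column Z: max payoff to Row = 3
Minimum is 3, achieved by column Z.
Minimax strategy: Z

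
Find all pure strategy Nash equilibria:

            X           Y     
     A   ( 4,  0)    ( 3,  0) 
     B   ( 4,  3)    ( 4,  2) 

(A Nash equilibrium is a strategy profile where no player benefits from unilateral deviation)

Nash equilibrium: (A, X), (B, X)

Work:
Best responses:
  P1 vs X: payoffs [4, 4] → best response A/B (payoff 4)
  P1 vs Y: payoffs [3, 4] → best response B (payoff 4)
  P2 vs A: payoffs [0, 0] → best response X/Y (payoff 0)
  P2 vs B: payoffs [3, 2] → best response X (payoff 3)
Mutual best responses: (A,X), (B,X) → Nash equilibria.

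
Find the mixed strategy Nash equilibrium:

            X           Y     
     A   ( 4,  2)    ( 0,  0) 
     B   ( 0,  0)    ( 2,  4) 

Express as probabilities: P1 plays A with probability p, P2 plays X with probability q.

p = 0.6667, q = 0.3333

Work:
Find probabilities that make opponent indifferent:
P2 chooses q to make P1 indifferent between A and B
P1 chooses p to make P2 indifferent between X and Y
Mixed NE: P1 plays (A: 0.6667, B: 0.3333), P2 plays (X: 0.3333, Y: 0.6667)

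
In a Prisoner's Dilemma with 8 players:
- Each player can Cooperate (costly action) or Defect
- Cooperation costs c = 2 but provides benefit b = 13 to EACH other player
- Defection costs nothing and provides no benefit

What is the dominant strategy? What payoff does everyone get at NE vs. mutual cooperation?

Dominant: Defect; NE payoff = 0; Coop payoff = 89

Work:
Defect dominates (saves cost c = 2, benefit to others is external)
NE: All defect → everyone gets 0
If all cooperate: each receives (7)×13 - 2 = 89
Social dilemma: 89 > 0 but NE gives 0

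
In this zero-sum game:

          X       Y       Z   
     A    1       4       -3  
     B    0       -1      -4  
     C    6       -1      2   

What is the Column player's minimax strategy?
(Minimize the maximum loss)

Column should play Z, value = 2

Work:
Column player minimizes Row's maximum payoff:
Column X: max payoff to Row = 6
Column Y: max payoff to Row = 4
Column Z: max payoff to Row = 2
Minimum is 2, achieved by column Z.
Minimax strategy: Z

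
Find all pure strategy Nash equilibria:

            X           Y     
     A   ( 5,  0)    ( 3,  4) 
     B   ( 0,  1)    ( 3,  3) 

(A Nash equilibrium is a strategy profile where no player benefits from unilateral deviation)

Nash equilibrium: (A, Y), (B, Y)

Work:
Best responses:
  P1 vs X: payoffs [5, 0] → best response A (payoff 5)
  P1 vs Y: payoffs [3, 3] → best response A/B (payoff 3)
  P2 vs A: payoffs [0, 4] → best response Y (payoff 4)
  P2 vs B: payoffs [1, 3] → best response Y (payoff 3)
Mutual best responses: (A,Y), (B,Y) → Nash equilibria.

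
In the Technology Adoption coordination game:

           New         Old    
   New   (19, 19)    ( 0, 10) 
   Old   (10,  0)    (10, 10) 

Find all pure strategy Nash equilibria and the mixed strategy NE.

Pure NE: (New, New) and (Old, Old); Mixed NE: p = 0.5263, q = 0.5263

Work:
Check pure NE:
(New, New): (19, 19) - no unilateral deviation beneficial
(Old, Old): (10, 10) - no unilateral deviation beneficial
Mixed NE: P1 plays New with p = 0.5263, P2 plays New with q = 0.5263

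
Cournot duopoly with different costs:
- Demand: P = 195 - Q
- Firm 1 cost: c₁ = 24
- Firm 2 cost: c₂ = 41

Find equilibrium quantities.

q₁* = 62.67, q₂* = 45.67

Work:
Reaction: q₁ = (195 - 24 - q₂)/2
Reaction: q₂ = (195 - 41 - q₁)/2
Solve simultaneously:
q₁* = (195 - 2×24 + 41)/3 = 62.67
q₂* = (195 - 2×41 + 24)/3 = 45.67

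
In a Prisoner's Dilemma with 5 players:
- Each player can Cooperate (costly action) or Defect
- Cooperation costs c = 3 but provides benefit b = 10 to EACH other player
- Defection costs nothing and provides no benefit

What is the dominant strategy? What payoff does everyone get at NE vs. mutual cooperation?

Dominant: Defect; NE payoff = 0; Coop payoff = 37

Work:
Defect dominates (saves cost c = 3, benefit to others is external)
NE: All defect → everyone gets 0
If all cooperate: each receives (4)×10 - 3 = 37
Social dilemma: 37 > 0 but NE gives 0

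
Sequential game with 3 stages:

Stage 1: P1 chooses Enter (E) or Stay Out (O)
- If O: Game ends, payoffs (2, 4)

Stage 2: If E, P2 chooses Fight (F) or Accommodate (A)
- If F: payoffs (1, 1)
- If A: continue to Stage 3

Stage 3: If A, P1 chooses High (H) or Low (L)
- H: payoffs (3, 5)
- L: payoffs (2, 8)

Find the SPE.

SPE: (E, A, H); Outcome (3, 5)

Work:
Stage 3: P1 chooses H (3 vs 2)
Stage 2: P2: F->1, A->5 (anticipating H). Choose A
Stage 1: P1: O->2, E->3 (anticipating A, H). Choose E
SPE path: E -> A -> H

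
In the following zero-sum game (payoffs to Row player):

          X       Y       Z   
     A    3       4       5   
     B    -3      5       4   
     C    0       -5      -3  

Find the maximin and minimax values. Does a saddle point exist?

Maximin = 3, Minimax = 3, Saddle: True

Work:
Row minimums: [3, -3, -5] → maximin = 3
Column maximums: [3, 5, 5] → minimax = 3
Saddle point exists! Game value = 3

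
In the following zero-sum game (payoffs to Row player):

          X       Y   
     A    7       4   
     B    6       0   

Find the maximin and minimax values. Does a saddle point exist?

Maximin = 4, Minimax = 4, Saddle: True

Work:
Row minimums: [4, 0] → maximin = 4
Column maximums: [7, 4] → minimax = 4
Saddle point exists! Game value = 4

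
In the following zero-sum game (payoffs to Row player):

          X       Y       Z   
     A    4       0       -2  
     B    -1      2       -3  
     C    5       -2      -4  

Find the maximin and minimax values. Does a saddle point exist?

Maximin = -2, Minimax = -2, Saddle: True

Work:
Row minimums: [-2, -3, -4] → maximin = -2
Column maximums: [5, 2, -2] → minimax = -2
Saddle point exists! Game value = -2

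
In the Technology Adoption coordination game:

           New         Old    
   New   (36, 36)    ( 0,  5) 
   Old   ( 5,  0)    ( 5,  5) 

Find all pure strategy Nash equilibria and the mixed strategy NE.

Pure NE: (New, New) and (Old, Old); Mixed NE: p = 0.1389, q = 0.1389

Work:
Check pure NE:
(New, New): (36, 36) - no unilateral deviation beneficial
(Old, Old): (5, 5) - no unilateral deviation beneficial
Mixed NE: P1 plays New with p = 0.1389, P2 plays New with q = 0.1389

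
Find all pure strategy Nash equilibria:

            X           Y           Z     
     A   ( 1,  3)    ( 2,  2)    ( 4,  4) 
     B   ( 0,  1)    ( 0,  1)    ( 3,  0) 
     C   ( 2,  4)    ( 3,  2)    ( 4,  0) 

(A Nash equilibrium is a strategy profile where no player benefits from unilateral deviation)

Nash equilibrium: (A, Z), (C, X)

Work:
Best responses:
  P1 vs X: payoffs [1, 0, 2] → best response C (payoff 2)
  P1 vs Y: payoffs [2, 0, 3] → best response C (payoff 3)
  P1 vs Z: payoffs [4, 3, 4] → best response A/C (payoff 4)
  P2 vs A: payoffs [3, 2, 4] → best response Z (payoff 4)
  P2 vs B: payoffs [1, 1, 0] → best response X/Y (payoff 1)
  P2 vs C: payoffs [4, 2, 0] → best response X (payoff 4)
Mutual best responses: (A,Z), (C,X) → Nash equilibria.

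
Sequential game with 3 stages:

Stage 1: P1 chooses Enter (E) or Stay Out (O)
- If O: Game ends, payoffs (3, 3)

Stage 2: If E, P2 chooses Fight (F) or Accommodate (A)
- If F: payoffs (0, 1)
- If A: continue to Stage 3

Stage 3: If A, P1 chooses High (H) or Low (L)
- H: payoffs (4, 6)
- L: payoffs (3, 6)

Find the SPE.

SPE: (E, A, H); Outcome (4, 6)

Work:
Stage 3: P1 chooses H (4 vs 3)
Stage 2: P2: F->1, A->6 (anticipating H). Choose A
Stage 1: P1: O->3, E->4 (anticipating A, H). Choose E
SPE path: E -> A -> H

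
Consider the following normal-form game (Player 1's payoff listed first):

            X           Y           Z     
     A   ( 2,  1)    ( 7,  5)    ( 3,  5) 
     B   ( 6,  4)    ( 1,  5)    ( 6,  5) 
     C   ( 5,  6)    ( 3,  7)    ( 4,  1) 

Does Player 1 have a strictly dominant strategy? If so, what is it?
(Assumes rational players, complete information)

No strictly dominant strategy exists for Player 1

Work:
A strategy strictly dominates another if it gives a strictly higher payoff against every opponent action. Compare each pair of P1's strategies column-by-column:
  A vs B: [2 vs 6, 7 vs 1, 3 vs 6] → A does not strictly dominate B (column X: 2 ≤ 6)
  A vs C: [2 vs 5, 7 vs 3, 3 vs 4] → A does not strictly dominate C (column X: 2 ≤ 5)
  B vs A: [6 vs 2, 1 vs 7, 6 vs 3] → B does not strictly dominate A (column Y: 1 ≤ 7)
  B vs C: [6 vs 5, 1 vs 3, 6 vs 4] → B does not strictly dominate C (column Y: 1 ≤ 3)
  C vs A: [5 vs 2, 3 vs 7, 4 vs 3] → C does not strictly dominate A (column Y: 3 ≤ 7)
  C vs B: [5 vs 6, 3 vs 1, 4 vs 6] → C does not strictly dominate B (column X: 5 ≤ 6)
No single strategy strictly dominates all others → no strictly dominant strategy.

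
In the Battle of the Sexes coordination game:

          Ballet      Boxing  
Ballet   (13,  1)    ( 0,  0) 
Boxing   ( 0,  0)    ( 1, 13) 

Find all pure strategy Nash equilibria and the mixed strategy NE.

Pure NE: (Ballet, Ballet) and (Boxing, Boxing); Mixed NE: p = 0.9286, q = 0.0714

Work:
Check pure NE:
(Ballet, Ballet): (13, 1) - no unilateral deviation beneficial
(Boxing, Boxing): (1, 13) - no unilateral deviation beneficial
Mixed NE: P1 plays Ballet with p = 0.9286, P2 plays Ballet with q = 0.0714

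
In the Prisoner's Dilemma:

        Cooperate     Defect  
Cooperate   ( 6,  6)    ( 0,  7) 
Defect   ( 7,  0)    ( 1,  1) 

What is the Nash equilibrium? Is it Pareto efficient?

(Defect, Defect) is NE; not Pareto efficient

Work:
Defect dominates Cooperate for both players:
If P2 cooperates: Defect (7) > Cooperate (6)
If P2 defects: Defect (1) > Cooperate (0)
NE: (Defect, Defect) with payoff (1, 1)
But (Cooperate, Cooperate) = (6, 6) Pareto dominates (1, 1)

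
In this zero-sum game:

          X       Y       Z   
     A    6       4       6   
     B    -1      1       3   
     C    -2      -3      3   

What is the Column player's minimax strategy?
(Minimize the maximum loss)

Column should play Y, value = 4

Work:
Column player minimizes Row's maximum payoff:
Column X: max payoff to Row = 6
Column Y: max payoff to Row = 4
Column Z: max payoff to Row = 6
Minimum is 4, achieved by column Y.
Minimax strategy: Y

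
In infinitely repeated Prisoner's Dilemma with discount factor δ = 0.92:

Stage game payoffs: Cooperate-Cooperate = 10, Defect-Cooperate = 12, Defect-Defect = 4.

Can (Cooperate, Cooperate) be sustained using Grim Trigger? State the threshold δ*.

δ* = 0.25; since δ = 0.92 ≥ 0.25, cooperation can be sustained

Work:
For Grim Trigger:
Cooperate forever: 10/(1-δ)
Defect then punished: 12 + 4·δ/(1-δ)
Need: 10/(1-δ) ≥ 12 + 4·δ/(1-δ)
Solving: δ ≥ (T-R)/(T-P) = (12-10)/(12-4) = 0.25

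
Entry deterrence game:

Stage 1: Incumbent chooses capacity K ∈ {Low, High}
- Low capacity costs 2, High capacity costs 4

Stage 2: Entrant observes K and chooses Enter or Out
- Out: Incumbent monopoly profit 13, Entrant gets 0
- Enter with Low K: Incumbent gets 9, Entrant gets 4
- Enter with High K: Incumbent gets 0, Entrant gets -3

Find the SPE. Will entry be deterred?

SPE: (High, Enter|Low, Out|High); Entry deterred. Incumbent net profit = 9

Work:
After Low K: Entrant enters (4 > 0)
After High K: Entrant stays out (-3 < 0)
Incumbent: Low → 9−2=7, High → 13−4=9
Incumbent chooses High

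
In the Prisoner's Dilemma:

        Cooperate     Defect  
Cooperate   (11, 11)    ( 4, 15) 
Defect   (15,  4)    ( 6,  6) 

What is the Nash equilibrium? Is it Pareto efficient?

(Defect, Defect) is NE; not Pareto efficient

Work:
Defect dominates Cooperate for both players:
If P2 cooperates: Defect (15) > Cooperate (11)
If P2 defects: Defect (6) > Cooperate (4)
NE: (Defect, Defect) with payoff (6, 6)
But (Cooperate, Cooperate) = (11, 11) Pareto dominates (6, 6)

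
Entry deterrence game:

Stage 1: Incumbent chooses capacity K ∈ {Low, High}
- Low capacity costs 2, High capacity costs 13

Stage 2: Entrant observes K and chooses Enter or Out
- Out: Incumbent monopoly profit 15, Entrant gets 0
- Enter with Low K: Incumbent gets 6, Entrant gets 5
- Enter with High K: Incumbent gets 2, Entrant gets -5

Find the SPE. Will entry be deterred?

SPE: (Low, Enter|Low, Out|High); Entry not deterred. Incumbent net profit = 4, Entrant gets 5

Work:
After Low K: Entrant enters (5 > 0)
After High K: Entrant stays out (-5 < 0)
Incumbent: Low → 6−2=4, High → 15−13=2
Incumbent chooses Low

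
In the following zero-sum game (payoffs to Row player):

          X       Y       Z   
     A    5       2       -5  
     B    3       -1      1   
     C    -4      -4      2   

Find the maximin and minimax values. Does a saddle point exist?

Maximin = -1, Minimax = 2, Saddle: False

Work:
Row minimums: [-5, -1, -4] → maximin = -1
Column maximums: [5, 2, 2] → minimax = 2
No saddle point (maximin ≠ minimax). Mixed strategy needed.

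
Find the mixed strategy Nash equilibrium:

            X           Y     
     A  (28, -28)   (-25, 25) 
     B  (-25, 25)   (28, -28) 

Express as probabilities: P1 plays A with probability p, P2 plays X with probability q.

p = 0.5, q = 0.5

Work:
Find probabilities that make opponent indifferent:
P2 chooses q to make P1 indifferent between A and B
P1 chooses p to make P2 indifferent between X and Y
Mixed NE: P1 plays (A: 0.5, B: 0.5), P2 plays (X: 0.5, Y: 0.5)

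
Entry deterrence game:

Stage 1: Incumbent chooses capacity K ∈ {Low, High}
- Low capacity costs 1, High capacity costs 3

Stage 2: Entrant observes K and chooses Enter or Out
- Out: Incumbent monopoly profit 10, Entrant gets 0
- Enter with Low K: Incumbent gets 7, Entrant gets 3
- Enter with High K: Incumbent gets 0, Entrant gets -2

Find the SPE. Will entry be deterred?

SPE: (High, Enter|Low, Out|High); Entry deterred. Incumbent net profit = 7

Work:
After Low K: Entrant enters (3 > 0)
After High K: Entrant stays out (-2 < 0)
Incumbent: Low → 7−1=6, High → 10−3=7
Incumbent chooses High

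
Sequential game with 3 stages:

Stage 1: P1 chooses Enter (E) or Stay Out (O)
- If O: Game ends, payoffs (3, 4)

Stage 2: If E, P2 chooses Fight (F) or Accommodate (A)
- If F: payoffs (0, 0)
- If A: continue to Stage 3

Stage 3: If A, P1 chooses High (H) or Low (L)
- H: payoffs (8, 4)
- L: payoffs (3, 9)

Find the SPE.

SPE: (E, A, H); Outcome (8, 4)

Work:
Stage 3: P1 chooses H (8 vs 3)
Stage 2: P2: F->0, A->4 (anticipating H). Choose A
Stage 1: P1: O->3, E->8 (anticipating A, H). Choose E
SPE path: E -> A -> H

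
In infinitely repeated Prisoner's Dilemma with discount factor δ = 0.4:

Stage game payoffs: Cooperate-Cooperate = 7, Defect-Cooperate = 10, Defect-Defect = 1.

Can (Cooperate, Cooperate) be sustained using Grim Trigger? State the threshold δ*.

δ* = 0.3333; since δ = 0.4 ≥ 0.3333, cooperation can be sustained

Work:
For Grim Trigger:
Cooperate forever: 7/(1-δ)
Defect then punished: 10 + 1·δ/(1-δ)
Need: 7/(1-δ) ≥ 10 + 1·δ/(1-δ)
Solving: δ ≥ (T-R)/(T-P) = (10-7)/(10-1) = 0.3333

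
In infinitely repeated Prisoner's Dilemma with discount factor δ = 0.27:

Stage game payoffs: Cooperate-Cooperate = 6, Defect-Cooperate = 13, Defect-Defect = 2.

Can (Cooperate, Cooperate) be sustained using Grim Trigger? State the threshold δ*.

δ* = 0.6364; since δ = 0.27 < 0.6364, cooperation cannot be sustained

Work:
For Grim Trigger:
Cooperate forever: 6/(1-δ)
Defect then punished: 13 + 2·δ/(1-δ)
Need: 6/(1-δ) ≥ 13 + 2·δ/(1-δ)
Solving: δ ≥ (T-R)/(T-P) = (13-6)/(13-2) = 0.6364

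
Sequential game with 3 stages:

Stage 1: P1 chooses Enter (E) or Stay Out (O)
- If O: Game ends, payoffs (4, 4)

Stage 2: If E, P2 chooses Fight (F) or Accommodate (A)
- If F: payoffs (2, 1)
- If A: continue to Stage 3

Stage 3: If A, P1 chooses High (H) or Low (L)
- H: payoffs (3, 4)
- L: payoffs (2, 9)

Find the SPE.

SPE: (O, A, H); Outcome (4, 4)

Work:
Stage 3: P1 chooses H (3 vs 2)
Stage 2: P2: F->1, A->4 (anticipating H). Choose A
Stage 1: P1: O->4, E->3 (anticipating A, H). Choose O
SPE path: O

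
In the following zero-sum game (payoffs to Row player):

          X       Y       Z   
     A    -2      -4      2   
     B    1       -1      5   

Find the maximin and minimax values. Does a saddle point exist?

Maximin = -1, Minimax = -1, Saddle: True

Work:
Row minimums: [-4, -1] → maximin = -1
Column maximums: [1, -1, 5] → minimax = -1
Saddle point exists! Game value = -1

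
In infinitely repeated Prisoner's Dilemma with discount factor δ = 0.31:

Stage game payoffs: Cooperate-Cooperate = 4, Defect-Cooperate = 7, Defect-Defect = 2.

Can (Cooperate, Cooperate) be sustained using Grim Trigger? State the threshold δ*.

δ* = 0.6; since δ = 0.31 < 0.6, cooperation cannot be sustained

Work:
For Grim Trigger:
Cooperate forever: 4/(1-δ)
Defect then punished: 7 + 2·δ/(1-δ)
Need: 4/(1-δ) ≥ 7 + 2·δ/(1-δ)
Solving: δ ≥ (T-R)/(T-P) = (7-4)/(7-2) = 0.6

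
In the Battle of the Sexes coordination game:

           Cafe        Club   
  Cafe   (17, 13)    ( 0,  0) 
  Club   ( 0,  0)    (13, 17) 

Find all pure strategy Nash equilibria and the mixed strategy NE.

Pure NE: (Cafe, Cafe) and (Club, Club); Mixed NE: p = 0.5667, q = 0.4333

Work:
Check pure NE:
(Cafe, Cafe): (17, 13) - no unilateral deviation beneficial
(Club, Club): (13, 17) - no unilateral deviation beneficial
Mixed NE: P1 plays Cafe with p = 0.5667, P2 plays Cafe with q = 0.4333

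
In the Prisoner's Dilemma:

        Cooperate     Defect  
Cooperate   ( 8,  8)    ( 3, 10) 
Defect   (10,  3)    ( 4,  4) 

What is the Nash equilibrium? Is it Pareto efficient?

(Defect, Defect) is NE; not Pareto efficient

Work:
Defect dominates Cooperate for both players:
If P2 cooperates: Defect (10) > Cooperate (8)
If P2 defects: Defect (4) > Cooperate (3)
NE: (Defect, Defect) with payoff (4, 4)
But (Cooperate, Cooperate) = (8, 8) Pareto dominates (4, 4)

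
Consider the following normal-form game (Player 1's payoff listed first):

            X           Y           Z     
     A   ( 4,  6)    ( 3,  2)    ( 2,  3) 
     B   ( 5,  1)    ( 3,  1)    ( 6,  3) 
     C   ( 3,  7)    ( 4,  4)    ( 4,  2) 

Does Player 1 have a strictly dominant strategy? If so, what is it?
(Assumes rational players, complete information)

No strictly dominant strategy exists for Player 1

Work:
A strategy strictly dominates another if it gives a strictly higher payoff against every opponent action. Compare each pair of P1's strategies column-by-column:
  A vs B: [4 vs 5, 3 vs 3, 2 vs 6] → A does not strictly dominate B (column X: 4 ≤ 5)
  A vs C: [4 vs 3, 3 vs 4, 2 vs 4] → A does not strictly dominate C (column Y: 3 ≤ 4)
  B vs A: [5 vs 4, 3 vs 3, 6 vs 2] → B does not strictly dominate A (column Y: 3 ≤ 3)
  B vs C: [5 vs 3, 3 vs 4, 6 vs 4] → B does not strictly dominate C (column Y: 3 ≤ 4)
  C vs A: [3 vs 4, 4 vs 3, 4 vs 2] → C does not strictly dominate A (column X: 3 ≤ 4)
  C vs B: [3 vs 5, 4 vs 3, 4 vs 6] → C does not strictly dominate B (column X: 3 ≤ 5)
No single strategy strictly dominates all others → no strictly dominant strategy.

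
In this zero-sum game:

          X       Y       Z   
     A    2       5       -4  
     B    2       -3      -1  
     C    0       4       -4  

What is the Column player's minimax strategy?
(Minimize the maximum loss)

Column should play Z, value = -1

Work:
Column player minimizes Row's maximum payoff:
Column X: max payoff to Row = 2
Column Y: max payoff to Row = 5
Column Z: max payoff to Row = -1
Minimum is -1, achieved by column Z.
Minimax strategy: Z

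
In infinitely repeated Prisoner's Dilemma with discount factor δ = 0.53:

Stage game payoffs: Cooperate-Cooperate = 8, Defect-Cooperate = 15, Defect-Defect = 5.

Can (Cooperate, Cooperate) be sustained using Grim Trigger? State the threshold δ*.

δ* = 0.7; since δ = 0.53 < 0.7, cooperation cannot be sustained

Work:
For Grim Trigger:
Cooperate forever: 8/(1-δ)
Defect then punished: 15 + 5·δ/(1-δ)
Need: 8/(1-δ) ≥ 15 + 5·δ/(1-δ)
Solving: δ ≥ (T-R)/(T-P) = (15-8)/(15-5) = 0.7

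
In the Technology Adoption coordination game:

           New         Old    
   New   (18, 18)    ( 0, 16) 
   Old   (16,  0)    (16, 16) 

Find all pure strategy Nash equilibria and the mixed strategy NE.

Pure NE: (New, New) and (Old, Old); Mixed NE: p = 0.8889, q = 0.8889

Work:
Check pure NE:
(New, New): (18, 18) - no unilateral deviation beneficial
(Old, Old): (16, 16) - no unilateral deviation beneficial
Mixed NE: P1 plays New with p = 0.8889, P2 plays New with q = 0.8889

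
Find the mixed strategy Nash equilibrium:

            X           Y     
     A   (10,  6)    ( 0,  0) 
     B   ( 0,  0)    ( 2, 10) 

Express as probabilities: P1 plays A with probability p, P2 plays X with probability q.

p = 0.625, q = 0.1667

Work:
Find probabilities that make opponent indifferent:
P2 chooses q to make P1 indifferent between A and B
P1 chooses p to make P2 indifferent between X and Y
Mixed NE: P1 plays (A: 0.625, B: 0.375), P2 plays (X: 0.1667, Y: 0.8333)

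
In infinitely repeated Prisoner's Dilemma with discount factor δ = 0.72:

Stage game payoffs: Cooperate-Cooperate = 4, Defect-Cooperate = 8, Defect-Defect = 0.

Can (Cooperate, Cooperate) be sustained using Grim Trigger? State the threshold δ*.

δ* = 0.5; since δ = 0.72 ≥ 0.5, cooperation can be sustained

Work:
For Grim Trigger:
Cooperate forever: 4/(1-δ)
Defect then punished: 8 + 0·δ/(1-δ)
Need: 4/(1-δ) ≥ 8 + 0·δ/(1-δ)
Solving: δ ≥ (T-R)/(T-P) = (8-4)/(8-0) = 0.5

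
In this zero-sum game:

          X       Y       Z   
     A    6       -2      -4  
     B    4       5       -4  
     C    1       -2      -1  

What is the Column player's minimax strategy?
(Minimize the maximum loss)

Column should play Z, value = -1

Work:
Column player minimizes Row's maximum payoff:
Column X: max payoff to Row = 6
Column Y: max payoff to Row = 5
Column Z: max payoff to Row = -1
Minimum is -1, achieved by column Z.
Minimax strategy: Z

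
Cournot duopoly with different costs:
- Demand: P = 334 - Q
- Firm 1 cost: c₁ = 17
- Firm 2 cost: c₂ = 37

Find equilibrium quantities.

q₁* = 112.33, q₂* = 92.33

Work:
Reaction: q₁ = (334 - 17 - q₂)/2
Reaction: q₂ = (334 - 37 - q₁)/2
Solve simultaneously:
q₁* = (334 - 2×17 + 37)/3 = 112.33
q₂* = (334 - 2×37 + 17)/3 = 92.33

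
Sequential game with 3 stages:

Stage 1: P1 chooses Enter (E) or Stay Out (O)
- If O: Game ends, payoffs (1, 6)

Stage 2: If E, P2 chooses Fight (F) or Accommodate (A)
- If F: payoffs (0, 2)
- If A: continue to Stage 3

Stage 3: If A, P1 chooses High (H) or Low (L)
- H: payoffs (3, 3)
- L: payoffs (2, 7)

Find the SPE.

SPE: (E, A, H); Outcome (3, 3)

Work:
Stage 3: P1 chooses H (3 vs 2)
Stage 2: P2: F->2, A->3 (anticipating H). Choose A
Stage 1: P1: O->1, E->3 (anticipating A, H). Choose E
SPE path: E -> A -> H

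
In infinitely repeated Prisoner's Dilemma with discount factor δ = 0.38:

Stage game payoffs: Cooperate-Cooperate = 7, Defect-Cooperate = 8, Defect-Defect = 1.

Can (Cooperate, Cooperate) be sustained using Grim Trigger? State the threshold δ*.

δ* = 0.1429; since δ = 0.38 ≥ 0.1429, cooperation can be sustained

Work:
For Grim Trigger:
Cooperate forever: 7/(1-δ)
Defect then punished: 8 + 1·δ/(1-δ)
Need: 7/(1-δ) ≥ 8 + 1·δ/(1-δ)
Solving: δ ≥ (T-R)/(T-P) = (8-7)/(8-1) = 0.1429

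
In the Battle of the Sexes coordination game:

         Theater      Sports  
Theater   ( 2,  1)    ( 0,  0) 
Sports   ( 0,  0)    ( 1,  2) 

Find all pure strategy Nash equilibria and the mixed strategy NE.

Pure NE: (Theater, Theater) and (Sports, Sports); Mixed NE: p = 0.6667, q = 0.3333

Work:
Check pure NE:
(Theater, Theater): (2, 1) - no unilateral deviation beneficial
(Sports, Sports): (1, 2) - no unilateral deviation beneficial
Mixed NE: P1 plays Theater with p = 0.6667, P2 plays Theater with q = 0.3333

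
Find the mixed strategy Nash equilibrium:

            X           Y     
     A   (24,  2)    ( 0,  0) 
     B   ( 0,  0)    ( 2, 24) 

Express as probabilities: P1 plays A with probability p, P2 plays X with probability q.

p = 0.9231, q = 0.0769

Work:
Find probabilities that make opponent indifferent:
P2 chooses q to make P1 indifferent between A and B
P1 chooses p to make P2 indifferent between X and Y
Mixed NE: P1 plays (A: 0.9231, B: 0.0769), P2 plays (X: 0.0769, Y: 0.9231)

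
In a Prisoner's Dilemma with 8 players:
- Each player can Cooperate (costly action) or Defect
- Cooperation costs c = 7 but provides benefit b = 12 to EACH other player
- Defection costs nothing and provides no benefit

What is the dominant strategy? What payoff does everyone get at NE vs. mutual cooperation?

Dominant: Defect; NE payoff = 0; Coop payoff = 77

Work:
Defect dominates (saves cost c = 7, benefit to others is external)
NE: All defect → everyone gets 0
If all cooperate: each receives (7)×12 - 7 = 77
Social dilemma: 77 > 0 but NE gives 0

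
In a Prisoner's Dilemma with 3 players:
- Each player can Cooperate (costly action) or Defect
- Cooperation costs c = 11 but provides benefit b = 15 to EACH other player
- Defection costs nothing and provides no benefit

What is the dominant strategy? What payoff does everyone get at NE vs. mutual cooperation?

Dominant: Defect; NE payoff = 0; Coop payoff = 19

Work:
Defect dominates (saves cost c = 11, benefit to others is external)
NE: All defect → everyone gets 0
If all cooperate: each receives (2)×15 - 11 = 19
Social dilemma: 19 > 0 but NE gives 0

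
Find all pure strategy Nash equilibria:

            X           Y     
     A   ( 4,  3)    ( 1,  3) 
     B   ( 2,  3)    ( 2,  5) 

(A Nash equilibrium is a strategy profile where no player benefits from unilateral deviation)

Nash equilibrium: (A, X), (B, Y)

Work:
Best responses:
  P1 vs X: payoffs [4, 2] → best response A (payoff 4)
  P1 vs Y: payoffs [1, 2] → best response B (payoff 2)
  P2 vs A: payoffs [3, 3] → best response X/Y (payoff 3)
  P2 vs B: payoffs [3, 5] → best response Y (payoff 5)
Mutual best responses: (A,X), (B,Y) → Nash equilibria.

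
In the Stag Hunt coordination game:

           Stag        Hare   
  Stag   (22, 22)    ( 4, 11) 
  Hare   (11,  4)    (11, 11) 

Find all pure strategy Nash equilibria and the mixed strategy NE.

Pure NE: (Stag, Stag) and (Hare, Hare); Mixed NE: p = 0.3889, q = 0.3889

Work:
Check pure NE:
(Stag, Stag): (22, 22) - no unilateral deviation beneficial
(Hare, Hare): (11, 11) - no unilateral deviation beneficial
Mixed NE: P1 plays Stag with p = 0.3889, P2 plays Stag with q = 0.3889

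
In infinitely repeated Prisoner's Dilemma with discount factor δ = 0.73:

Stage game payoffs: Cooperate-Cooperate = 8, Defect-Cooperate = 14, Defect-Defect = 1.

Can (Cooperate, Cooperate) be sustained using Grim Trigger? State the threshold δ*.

δ* = 0.4615; since δ = 0.73 ≥ 0.4615, cooperation can be sustained

Work:
For Grim Trigger:
Cooperate forever: 8/(1-δ)
Defect then punished: 14 + 1·δ/(1-δ)
Need: 8/(1-δ) ≥ 14 + 1·δ/(1-δ)
Solving: δ ≥ (T-R)/(T-P) = (14-8)/(14-1) = 0.4615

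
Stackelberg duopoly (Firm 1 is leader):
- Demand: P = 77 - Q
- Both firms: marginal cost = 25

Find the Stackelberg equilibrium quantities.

q₁* (leader) = 26.0, q₂* (follower) = 13.0

Work:
Follower's reaction: q₂ = (a - c - q₁)/2
Leader substitutes: π₁ = q₁·(a - q₁ - (a-c-q₁)/2 - c)
FOC: q₁* = (77 - 25)/2 = 26.00
Then: q₂* = (77 - 25 - 26.0)/2 = 13.00
Leader has first-mover advantage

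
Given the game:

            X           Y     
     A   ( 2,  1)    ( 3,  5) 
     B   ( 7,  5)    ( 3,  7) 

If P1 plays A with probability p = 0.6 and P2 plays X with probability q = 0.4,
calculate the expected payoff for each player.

E[P1] = 3.4, E[P2] = 4.52

Work:
E[P1] = p·q·π₁(A,X) + p·(1-q)·π₁(A,Y) + (1-p)·q·π₁(B,X) + (1-p)·(1-q)·π₁(B,Y)
= 0.6·0.4·2 + 0.6·0.6·3 + 0.4·0.4·7 + 0.4·0.6·3
= 3.4

E[P2] = 4.52 (similar calculation)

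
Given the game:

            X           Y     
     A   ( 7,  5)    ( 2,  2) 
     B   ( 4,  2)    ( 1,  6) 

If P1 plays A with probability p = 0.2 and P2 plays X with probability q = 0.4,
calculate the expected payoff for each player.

E[P1] = 2.56, E[P2] = 4.16

Work:
E[P1] = p·q·π₁(A,X) + p·(1-q)·π₁(A,Y) + (1-p)·q·π₁(B,X) + (1-p)·(1-q)·π₁(B,Y)
= 0.2·0.4·7 + 0.2·0.6·2 + 0.8·0.4·4 + 0.8·0.6·1
= 2.56

E[P2] = 4.16 (similar calculation)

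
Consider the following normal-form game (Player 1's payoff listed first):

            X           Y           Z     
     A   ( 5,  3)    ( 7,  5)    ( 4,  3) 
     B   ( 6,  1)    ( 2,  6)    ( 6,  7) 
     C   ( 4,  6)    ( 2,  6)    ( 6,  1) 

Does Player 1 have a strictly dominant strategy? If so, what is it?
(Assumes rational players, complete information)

No strictly dominant strategy exists for Player 1

Work:
A strategy strictly dominates another if it gives a strictly higher payoff against every opponent action. Compare each pair of P1's strategies column-by-column:
  A vs B: [5 vs 6, 7 vs 2, 4 vs 6] → A does not strictly dominate B (column X: 5 ≤ 6)
  A vs C: [5 vs 4, 7 vs 2, 4 vs 6] → A does not strictly dominate C (column Z: 4 ≤ 6)
  B vs A: [6 vs 5, 2 vs 7, 6 vs 4] → B does not strictly dominate A (column Y: 2 ≤ 7)
  B vs C: [6 vs 4, 2 vs 2, 6 vs 6] → B does not strictly dominate C (column Y: 2 ≤ 2)
  C vs A: [4 vs 5, 2 vs 7, 6 vs 4] → C does not strictly dominate A (column X: 4 ≤ 5)
  C vs B: [4 vs 6, 2 vs 2, 6 vs 6] → C does not strictly dominate B (column X: 4 ≤ 6)
No single strategy strictly dominates all others → no strictly dominant strategy.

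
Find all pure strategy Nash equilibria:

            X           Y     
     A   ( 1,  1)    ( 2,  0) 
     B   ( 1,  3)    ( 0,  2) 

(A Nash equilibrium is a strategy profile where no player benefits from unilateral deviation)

Nash equilibrium: (A, X), (B, X)

Work:
Best responses:
  P1 vs X: payoffs [1, 1] → best response A/B (payoff 1)
  P1 vs Y: payoffs [2, 0] → best response A (payoff 2)
  P2 vs A: payoffs [1, 0] → best response X (payoff 1)
  P2 vs B: payoffs [3, 2] → best response X (payoff 3)
Mutual best responses: (A,X), (B,X) → Nash equilibria.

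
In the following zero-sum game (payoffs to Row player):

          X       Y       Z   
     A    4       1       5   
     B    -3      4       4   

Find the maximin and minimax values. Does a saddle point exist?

Maximin = 1, Minimax = 4, Saddle: False

Work:
Row minimums: [1, -3] → maximin = 1
Column maximums: [4, 4, 5] → minimax = 4
No saddle point (maximin ≠ minimax). Mixed strategy needed.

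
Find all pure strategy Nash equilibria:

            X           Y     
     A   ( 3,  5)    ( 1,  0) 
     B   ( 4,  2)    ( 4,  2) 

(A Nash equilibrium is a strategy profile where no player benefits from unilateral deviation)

Nash equilibrium: (B, X), (B, Y)

Work:
Best responses:
  P1 vs X: payoffs [3, 4] → best response B (payoff 4)
  P1 vs Y: payoffs [1, 4] → best response B (payoff 4)
  P2 vs A: payoffs [5, 0] → best response X (payoff 5)
  P2 vs B: payoffs [2, 2] → best response X/Y (payoff 2)
Mutual best responses: (B,X), (B,Y) → Nash equilibria.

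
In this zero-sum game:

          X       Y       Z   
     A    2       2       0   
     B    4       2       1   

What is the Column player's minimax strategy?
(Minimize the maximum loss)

Column should play Z, value = 1

Work:
Column player minimizes Row's maximum payoff:
Column X: max payoff to Row = 4
Column Y: max payoff to Row = 2
Column Z: max payoff to Row = 1
Minimum is 1, achieved by column Z.
Minimax strategy: Z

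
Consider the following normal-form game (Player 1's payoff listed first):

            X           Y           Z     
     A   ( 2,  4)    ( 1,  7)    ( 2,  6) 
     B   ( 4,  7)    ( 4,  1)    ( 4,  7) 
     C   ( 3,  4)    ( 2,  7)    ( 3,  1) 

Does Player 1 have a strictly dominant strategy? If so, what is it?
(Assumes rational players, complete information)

Yes, Player 1's strictly dominant strategy is B

Work:
A strategy strictly dominates another if it gives a strictly higher payoff against every opponent action. Compare each pair of P1's strategies column-by-column:
  A vs B: [2 vs 4, 1 vs 4, 2 vs 4] → A does not strictly dominate B (column X: 2 ≤ 4)
  A vs C: [2 vs 3, 1 vs 2, 2 vs 3] → A does not strictly dominate C (column X: 2 ≤ 3)
  B vs A: [4 vs 2, 4 vs 1, 4 vs 2] → B strictly dominates A
  B vs C: [4 vs 3, 4 vs 2, 4 vs 3] → B strictly dominates C
  C vs A: [3 vs 2, 2 vs 1, 3 vs 2] → C strictly dominates A
  C vs B: [3 vs 4, 2 vs 4, 3 vs 4] → C does not strictly dominate B (column X: 3 ≤ 4)
B strictly dominates every other strategy → strictly dominant.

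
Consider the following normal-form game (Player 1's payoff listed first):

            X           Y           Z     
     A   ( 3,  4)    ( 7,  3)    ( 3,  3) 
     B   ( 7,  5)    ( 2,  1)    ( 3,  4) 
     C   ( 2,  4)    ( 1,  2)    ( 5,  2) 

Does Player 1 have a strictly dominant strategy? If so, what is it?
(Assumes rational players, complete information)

No strictly dominant strategy exists for Player 1

Work:
A strategy strictly dominates another if it gives a strictly higher payoff against every opponent action. Compare each pair of P1's strategies column-by-column:
  A vs B: [3 vs 7, 7 vs 2, 3 vs 3] → A does not strictly dominate B (column X: 3 ≤ 7)
  A vs C: [3 vs 2, 7 vs 1, 3 vs 5] → A does not strictly dominate C (column Z: 3 ≤ 5)
  B vs A: [7 vs 3, 2 vs 7, 3 vs 3] → B does not strictly dominate A (column Y: 2 ≤ 7)
  B vs C: [7 vs 2, 2 vs 1, 3 vs 5] → B does not strictly dominate C (column Z: 3 ≤ 5)
  C vs A: [2 vs 3, 1 vs 7, 5 vs 3] → C does not strictly dominate A (column X: 2 ≤ 3)
  C vs B: [2 vs 7, 1 vs 2, 5 vs 3] → C does not strictly dominate B (column X: 2 ≤ 7)
No single strategy strictly dominates all others → no strictly dominant strategy.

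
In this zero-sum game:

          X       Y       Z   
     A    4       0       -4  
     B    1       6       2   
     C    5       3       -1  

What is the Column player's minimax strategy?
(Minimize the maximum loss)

Column should play Z, value = 2

Work:
Column player minimizes Row's maximum payoff:
Column X: max payoff to Row = 5
Column Y: max payoff to Row = 6
Column Z: max payoff to Row = 2
Minimum is 2, achieved by column Z.
Minimax strategy: Z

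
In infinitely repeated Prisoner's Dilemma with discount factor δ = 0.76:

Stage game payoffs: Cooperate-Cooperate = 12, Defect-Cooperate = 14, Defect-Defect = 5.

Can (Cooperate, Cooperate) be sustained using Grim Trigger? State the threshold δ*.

δ* = 0.2222; since δ = 0.76 ≥ 0.2222, cooperation can be sustained

Work:
For Grim Trigger:
Cooperate forever: 12/(1-δ)
Defect then punished: 14 + 5·δ/(1-δ)
Need: 12/(1-δ) ≥ 14 + 5·δ/(1-δ)
Solving: δ ≥ (T-R)/(T-P) = (14-12)/(14-5) = 0.2222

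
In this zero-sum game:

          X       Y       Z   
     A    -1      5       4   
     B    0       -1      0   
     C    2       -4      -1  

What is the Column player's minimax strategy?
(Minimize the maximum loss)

Column should play X, value = 2

Work:
Column player minimizes Row's maximum payoff:
Column X: max payoff to Row = 2
Column Y: max payoff to Row = 5
Column Z: max payoff to Row = 4
Minimum is 2, achieved by column X.
Minimax strategy: X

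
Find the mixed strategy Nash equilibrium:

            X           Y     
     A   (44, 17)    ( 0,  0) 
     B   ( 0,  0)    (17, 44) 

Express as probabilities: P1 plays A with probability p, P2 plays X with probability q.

p = 0.7213, q = 0.2787

Work:
Find probabilities that make opponent indifferent:
P2 chooses q to make P1 indifferent between A and B
P1 chooses p to make P2 indifferent between X and Y
Mixed NE: P1 plays (A: 0.7213, B: 0.2787), P2 plays (X: 0.2787, Y: 0.7213)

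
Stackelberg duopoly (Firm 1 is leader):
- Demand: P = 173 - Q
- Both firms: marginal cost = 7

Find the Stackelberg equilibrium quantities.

q₁* (leader) = 83.0, q₂* (follower) = 41.5

Work:
Follower's reaction: q₂ = (a - c - q₁)/2
Leader substitutes: π₁ = q₁·(a - q₁ - (a-c-q₁)/2 - c)
FOC: q₁* = (173 - 7)/2 = 83.00
Then: q₂* = (173 - 7 - 83.0)/2 = 41.50
Leader has first-mover advantage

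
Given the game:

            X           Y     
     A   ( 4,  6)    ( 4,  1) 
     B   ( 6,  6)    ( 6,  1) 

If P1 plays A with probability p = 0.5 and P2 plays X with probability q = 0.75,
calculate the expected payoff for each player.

E[P1] = 5.0, E[P2] = 4.75

Work:
E[P1] = p·q·π₁(A,X) + p·(1-q)·π₁(A,Y) + (1-p)·q·π₁(B,X) + (1-p)·(1-q)·π₁(B,Y)
= 0.5·0.75·4 + 0.5·0.25·4 + 0.5·0.75·6 + 0.5·0.25·6
= 5.0

E[P2] = 4.75 (similar calculation)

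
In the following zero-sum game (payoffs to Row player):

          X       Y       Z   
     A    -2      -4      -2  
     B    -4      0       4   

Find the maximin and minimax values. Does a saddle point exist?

Maximin = -4, Minimax = -2, Saddle: False

Work:
Row minimums: [-4, -4] → maximin = -4
Column maximums: [-2, 0, 4] → minimax = -2
No saddle point (maximin ≠ minimax). Mixed strategy needed.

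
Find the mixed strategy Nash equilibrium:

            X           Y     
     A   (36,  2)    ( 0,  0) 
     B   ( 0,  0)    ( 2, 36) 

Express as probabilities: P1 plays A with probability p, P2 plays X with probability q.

p = 0.9474, q = 0.0526

Work:
Find probabilities that make opponent indifferent:
P2 chooses q to make P1 indifferent between A and B
P1 chooses p to make P2 indifferent between X and Y
Mixed NE: P1 plays (A: 0.9474, B: 0.0526), P2 plays (X: 0.0526, Y: 0.9474)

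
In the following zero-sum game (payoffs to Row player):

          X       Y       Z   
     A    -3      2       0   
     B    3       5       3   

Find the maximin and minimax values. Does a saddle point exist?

Maximin = 3, Minimax = 3, Saddle: True

Work:
Row minimums: [-3, 3] → maximin = 3
Column maximums: [3, 5, 3] → minimax = 3
Saddle point exists! Game value = 3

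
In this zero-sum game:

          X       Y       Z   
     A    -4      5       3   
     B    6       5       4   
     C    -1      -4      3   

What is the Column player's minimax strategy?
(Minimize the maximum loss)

Column should play Z, value = 4

Work:
Column player minimizes Row's maximum payoff:
Column X: max payoff to Row = 6
Column Y: max payoff to Row = 5
Column Z: max payoff to Row = 4
Minimum is 4, achieved by column Z.
Minimax strategy: Z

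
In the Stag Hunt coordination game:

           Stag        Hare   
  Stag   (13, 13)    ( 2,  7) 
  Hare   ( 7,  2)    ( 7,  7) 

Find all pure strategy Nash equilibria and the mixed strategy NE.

Pure NE: (Stag, Stag) and (Hare, Hare); Mixed NE: p = 0.4545, q = 0.4545

Work:
Check pure NE:
(Stag, Stag): (13, 13) - no unilateral deviation beneficial
(Hare, Hare): (7, 7) - no unilateral deviation beneficial
Mixed NE: P1 plays Stag with p = 0.4545, P2 plays Stag with q = 0.4545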